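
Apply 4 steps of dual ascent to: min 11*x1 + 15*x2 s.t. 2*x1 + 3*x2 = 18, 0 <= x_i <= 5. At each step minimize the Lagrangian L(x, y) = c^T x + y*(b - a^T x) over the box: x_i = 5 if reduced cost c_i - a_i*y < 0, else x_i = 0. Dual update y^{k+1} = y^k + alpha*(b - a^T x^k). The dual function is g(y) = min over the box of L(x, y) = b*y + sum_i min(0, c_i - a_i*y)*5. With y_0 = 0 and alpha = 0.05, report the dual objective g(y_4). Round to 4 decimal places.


Dual ascent for LP: min 11*x1 + 15*x2, 2*x1 + 3*x2 = 18, 0 <= x_i <= 5
Step 1: y^k = 0.0, reduced costs: (11.0, 15.0)
  x^k = (0.0, 0.0), subgradient = b - a^T x = 18.0
  y^{k+1} = 0.0 + 0.05*18.0 = 0.9
Step 2: y^k = 0.9, reduced costs: (9.2, 12.3)
  x^k = (0.0, 0.0), subgradient = b - a^T x = 18.0
  y^{k+1} = 0.9 + 0.05*18.0 = 1.8
Step 3: y^k = 1.8, reduced costs: (7.4, 9.6)
  x^k = (0.0, 0.0), subgradient = b - a^T x = 18.0
  y^{k+1} = 1.8 + 0.05*18.0 = 2.7
Step 4: y^k = 2.7, reduced costs: (5.6, 6.9)
  x^k = (0.0, 0.0), subgradient = b - a^T x = 18.0
  y^{k+1} = 2.7 + 0.05*18.0 = 3.6
Dual objective at y_4 = 3.6: reduced costs (3.8, 4.2), box minimizer x = (0.0, 0.0)
g(y_4) = b*y + (c1 - a1*y)*x1 + (c2 - a2*y)*x2 = 18*3.6 + 3.8*0.0 + 4.2*0.0 = 64.8 + 0.0 + 0.0 = 64.8


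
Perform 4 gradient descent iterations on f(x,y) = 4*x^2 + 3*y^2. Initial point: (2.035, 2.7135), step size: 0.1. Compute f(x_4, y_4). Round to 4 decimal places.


Gradient descent on f(x,y) = 4*x^2 + 3*y^2.
Starting point: (2.035, 2.7135), alpha = 0.1
Step 1: grad_x = 2*4*2.035 = 16.28, grad_y = 2*3*2.7135 = 16.281
  x_1 = 2.035 - 0.1*16.28 = 0.407
  y_1 = 2.7135 - 0.1*16.281 = 1.0854
Step 2: grad_x = 2*4*0.407 = 3.256, grad_y = 2*3*1.0854 = 6.5124
  x_2 = 0.407 - 0.1*3.256 = 0.0814
  y_2 = 1.0854 - 0.1*6.5124 = 0.4342
Step 3: grad_x = 2*4*0.0814 = 0.6512, grad_y = 2*3*0.4342 = 2.605
  x_3 = 0.0814 - 0.1*0.6512 = 0.0163
  y_3 = 0.4342 - 0.1*2.605 = 0.1737
Step 4: grad_x = 2*4*0.0163 = 0.1302, grad_y = 2*3*0.1737 = 1.042
  x_4 = 0.0163 - 0.1*0.1302 = 0.0033
  y_4 = 0.1737 - 0.1*1.042 = 0.0695
f(0.0033, 0.0695) = 4*0.0033^2 + 3*0.0695^2 = 0.0145


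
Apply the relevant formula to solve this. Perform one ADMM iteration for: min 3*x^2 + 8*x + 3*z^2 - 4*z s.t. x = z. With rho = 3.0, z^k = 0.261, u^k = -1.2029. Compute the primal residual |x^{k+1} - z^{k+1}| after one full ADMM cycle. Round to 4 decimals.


ADMM iteration with rho = 3.0, z^k = 0.261, u^k = -1.2029
Step 1: x-update.
Minimize 3*x^2 + 8*x + (3.0/2)*(x - 0.261 - 1.2029)^2
FOC: (2*3 + 3.0)*x = -8 + 3.0*(0.261 + 1.2029)
x^{k+1} = -0.4009
Step 2: z-update.
Minimize 3*z^2 - 4*z + (3.0/2)*(-0.4009 - z - 1.2029)^2
FOC: (2*3 + 3.0)*z = 4 + 3.0*(-0.4009 - 1.2029)
z^{k+1} = -0.0902
Step 3: u-update.
u^{k+1} = -1.2029 - 0.4009 + 0.0902 = -1.5137
Step 4: Primal residual = |-0.4009 + 0.0902| = 0.3108


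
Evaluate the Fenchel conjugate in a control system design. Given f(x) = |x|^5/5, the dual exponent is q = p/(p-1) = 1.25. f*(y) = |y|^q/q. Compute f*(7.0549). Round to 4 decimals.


The conjugate exponent q satisfies 1/p + 1/q = 1.
p = 5, so q = 5/(5 - 1) = 1.25
|y|^q = 7.0549^1.25 = 11.4978
f*(7.0549) = 11.4978 / 1.25 = 9.1982


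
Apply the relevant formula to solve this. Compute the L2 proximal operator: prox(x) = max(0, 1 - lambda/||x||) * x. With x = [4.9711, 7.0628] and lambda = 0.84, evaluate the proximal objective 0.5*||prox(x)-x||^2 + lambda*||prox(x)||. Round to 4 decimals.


Step 1: Compute ||x||.
||x|| = 8.6368
Step 2: Compute scaling factor.
scale = max(0, 1 - 0.84/8.6368) = 0.9027
Step 3: prox(x) = [4.4876, 6.3759]
||prox(x)|| = 7.7968
Step 4: Proximal objective.
0.5*||prox-x||^2 = 0.3528
lambda*||prox|| = 6.5493
Total = 6.9021


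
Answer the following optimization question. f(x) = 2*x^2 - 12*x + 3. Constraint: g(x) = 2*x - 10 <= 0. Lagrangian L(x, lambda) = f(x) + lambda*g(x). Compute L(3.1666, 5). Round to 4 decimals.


Step 1: Evaluate f(x).
f(3.1666) = 2*3.1666^2 - 12*3.1666 + 3 = -14.9445
Step 2: Evaluate g(x).
g(3.1666) = 2*3.1666 - 10 = -3.6668
Step 3: Compute Lagrangian.
L = -14.9445 + 5*-3.6668 = -33.2785


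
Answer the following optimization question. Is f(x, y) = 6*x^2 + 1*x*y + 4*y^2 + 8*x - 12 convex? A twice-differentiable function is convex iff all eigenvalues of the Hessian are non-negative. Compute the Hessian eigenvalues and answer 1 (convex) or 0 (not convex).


The Hessian of f(x,y) = 6*x^2 + 1*x*y + 4*y^2 + 8*x - 12 is:
H = [[12, 1], [1, 8]]
Trace = 12 + 8 = 20
Determinant = 12*8 - (1)^2 = 95
Discriminant = (20)^2 - 4*95 = 20.0
Eigenvalues: lambda_1 = 7.7639, lambda_2 = 12.2361
The function is convex.

1


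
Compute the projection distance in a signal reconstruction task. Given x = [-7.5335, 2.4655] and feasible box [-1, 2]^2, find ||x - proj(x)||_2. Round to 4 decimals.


Project each component onto [-1, 2].
clip(-7.5335) = -1.0, clip(2.4655) = 2.0
Projection = [-1.0, 2.0]
Squared diffs: [42.6866, 0.2167]
Distance = sqrt(42.9033) = 6.5501


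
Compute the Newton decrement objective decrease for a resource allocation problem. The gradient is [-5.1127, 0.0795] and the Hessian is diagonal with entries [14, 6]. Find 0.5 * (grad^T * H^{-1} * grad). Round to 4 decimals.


Step 1: H is diagonal, so H^(-1) * g = [-0.3652, 0.0133].
Step 2: g^T H^(-1) g = sum_i g_i^2 / H_ii
  = (-5.1127)^2/14 + (0.0795)^2/6
  = 1.8671 + 0.0011 = 1.8682
Step 3: Objective decrease = 0.5 * g^T H^(-1) g = 0.9341


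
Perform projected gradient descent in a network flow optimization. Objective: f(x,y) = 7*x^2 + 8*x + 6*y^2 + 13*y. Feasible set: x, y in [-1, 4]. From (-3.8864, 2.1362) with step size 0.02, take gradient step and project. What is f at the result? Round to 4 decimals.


Step 1: Compute gradient at (-3.8864, 2.1362).
grad_x = 2*7*-3.8864 + 8 = -46.4096
grad_y = 2*6*2.1362 + 13 = 38.6344
Step 2: Gradient step.
x_raw = -3.8864 - 0.02*-46.4096 = -2.9582
y_raw = 2.1362 - 0.02*38.6344 = 1.3635
Step 3: Project onto [-1, 4].
x_proj = clip(-2.9582) = -1.0
y_proj = clip(1.3635) = 1.3635
Step 4: Evaluate f.
f(-1.0, 1.3635) = 27.8806


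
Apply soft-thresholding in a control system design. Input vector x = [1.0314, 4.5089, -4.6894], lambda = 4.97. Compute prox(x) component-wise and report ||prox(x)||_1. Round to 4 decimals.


Soft-thresholding with lambda = 4.97:
prox(1.0314) = sign(1.0314)*max(|1.0314| - 4.97, 0) = 0.0
prox(4.5089) = sign(4.5089)*max(|4.5089| - 4.97, 0) = 0.0
prox(-4.6894) = sign(-4.6894)*max(|-4.6894| - 4.97, 0) = 0.0
prox(x) = [0.0, 0.0, 0.0]
||prox(x)||_1 = 0.0 + 0.0 + 0.0 = 0.0


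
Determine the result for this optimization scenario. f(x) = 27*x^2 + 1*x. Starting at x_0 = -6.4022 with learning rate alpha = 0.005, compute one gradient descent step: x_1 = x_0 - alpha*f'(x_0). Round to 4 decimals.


We compute the gradient at x_0 and apply the update.
f'(x) = 54*x + 1
f'(-6.4022) = 54*-6.4022 + 1 = -344.7188
x_1 = -6.4022 - 0.005*-344.7188 = -4.6786


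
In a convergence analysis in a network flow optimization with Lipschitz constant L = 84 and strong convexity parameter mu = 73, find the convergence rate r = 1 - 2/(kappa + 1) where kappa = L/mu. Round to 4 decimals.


Step 1: Compute the condition number.
kappa = L/mu = 84/73 = 1.1507
Step 2: Compute the convergence rate.
r = 1 - 2/(kappa + 1) = 1 - 2*mu/(L + mu) = (L - mu)/(L + mu) = 11/157 = 0.0701


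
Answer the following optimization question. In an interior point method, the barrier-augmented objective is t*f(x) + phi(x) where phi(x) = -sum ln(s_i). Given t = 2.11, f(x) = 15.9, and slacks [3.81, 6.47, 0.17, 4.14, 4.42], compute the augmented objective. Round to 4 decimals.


Step 1: Compute log-barrier.
ln values: [1.3376, 1.8672, -1.772, 1.4207, 1.4861]
phi = -(1.3376 + 1.8672 - 1.772 + 1.4207 + 1.4861) = -4.3397
Step 2: Compute augmented objective.
t*f(x) = 2.11*15.9 = 33.549
Total = 33.549 - 4.3397 = 29.2093


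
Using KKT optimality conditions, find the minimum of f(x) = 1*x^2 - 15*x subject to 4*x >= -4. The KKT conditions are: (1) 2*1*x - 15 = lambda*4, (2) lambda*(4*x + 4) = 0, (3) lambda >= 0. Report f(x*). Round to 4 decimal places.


Step 1: Try lambda = 0 (constraint inactive).
Stationarity: 2*1*x - 15 = 0
x* = 15/(2*1) = 7.5
Check constraint: 4*7.5 = 30.0 >= -4 -- satisfied.
Step 2: Compute optimal value.
f(x*) = 1*7.5^2 - 15*7.5 = -56.25


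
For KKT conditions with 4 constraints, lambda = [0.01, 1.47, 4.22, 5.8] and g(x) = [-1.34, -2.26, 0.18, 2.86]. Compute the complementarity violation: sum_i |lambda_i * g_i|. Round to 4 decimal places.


KKT complementary slackness check:
lambda_1 * g_1 = 0.01 * -1.34 = -0.0134
lambda_2 * g_2 = 1.47 * -2.26 = -3.3222
lambda_3 * g_3 = 4.22 * 0.18 = 0.7596
lambda_4 * g_4 = 5.8 * 2.86 = 16.588
Total violation = 0.0134 + 3.3222 + 0.7596 + 16.588 = 20.6832


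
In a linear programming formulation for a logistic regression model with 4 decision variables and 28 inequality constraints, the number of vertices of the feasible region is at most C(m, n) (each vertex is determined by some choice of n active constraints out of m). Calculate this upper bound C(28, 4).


Each vertex corresponds to some choice of n active constraints out of m, so the number of vertices is at most C(m, n) = m! / (n!(m-n)!).
m = 28, n = 4
Numerator: 28 * 27 * 26 * 25
Denominator: 4! = 24
C(28, 4) = 20475


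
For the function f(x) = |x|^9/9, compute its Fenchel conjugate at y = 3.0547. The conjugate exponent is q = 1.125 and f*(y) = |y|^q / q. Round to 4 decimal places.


The conjugate exponent q satisfies 1/p + 1/q = 1.
p = 9, so q = 9/(9 - 1) = 1.125
|y|^q = 3.0547^1.125 = 3.5123
f*(3.0547) = 3.5123 / 1.125 = 3.122


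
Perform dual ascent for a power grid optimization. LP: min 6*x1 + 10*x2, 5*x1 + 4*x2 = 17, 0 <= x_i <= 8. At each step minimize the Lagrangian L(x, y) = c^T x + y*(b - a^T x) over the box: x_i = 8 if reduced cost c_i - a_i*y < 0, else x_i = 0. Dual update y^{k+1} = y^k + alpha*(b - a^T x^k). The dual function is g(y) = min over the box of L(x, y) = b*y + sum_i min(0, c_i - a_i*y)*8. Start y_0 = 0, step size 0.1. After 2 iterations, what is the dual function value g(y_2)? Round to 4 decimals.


Dual ascent for LP: min 6*x1 + 10*x2, 5*x1 + 4*x2 = 17, 0 <= x_i <= 8
Step 1: y^k = 0.0, reduced costs: (6.0, 10.0)
  x^k = (0.0, 0.0), subgradient = b - a^T x = 17.0
  y^{k+1} = 0.0 + 0.1*17.0 = 1.7
Step 2: y^k = 1.7, reduced costs: (-2.5, 3.2)
  x^k = (8.0, 0.0), subgradient = b - a^T x = -23.0
  y^{k+1} = 1.7 + 0.1*-23.0 = -0.6
Dual objective at y_2 = -0.6: reduced costs (9.0, 12.4), box minimizer x = (0.0, 0.0)
g(y_2) = b*y + (c1 - a1*y)*x1 + (c2 - a2*y)*x2 = 17*(-0.6) + 9.0*0.0 + 12.4*0.0 = -10.2 + 0.0 + 0.0 = -10.2


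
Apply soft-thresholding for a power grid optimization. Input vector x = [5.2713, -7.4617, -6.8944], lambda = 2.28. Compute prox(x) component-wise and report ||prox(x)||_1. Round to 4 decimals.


Soft-thresholding with lambda = 2.28:
prox(5.2713) = sign(5.2713)*max(|5.2713| - 2.28, 0) = 2.9913
prox(-7.4617) = sign(-7.4617)*max(|-7.4617| - 2.28, 0) = -5.1817
prox(-6.8944) = sign(-6.8944)*max(|-6.8944| - 2.28, 0) = -4.6144
prox(x) = [2.9913, -5.1817, -4.6144]
||prox(x)||_1 = 2.9913 + 5.1817 + 4.6144 = 12.7874


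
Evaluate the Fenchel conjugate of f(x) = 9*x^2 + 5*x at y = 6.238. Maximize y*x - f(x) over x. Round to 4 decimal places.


f*(y) = sup_x {y*x - a*x^2 - b*x} = sup_x {(y-b)*x - a*x^2}
FOC: (y - b) - 2a*x = 0 => x* = (y - b)/(2a)
x* = (6.238 - 5)/(2*9) = 0.0688
f*(6.238) = (y-b)^2/(4a) = (6.238 - 5)^2/(4*9)
= 1.5326/36 = 0.0426


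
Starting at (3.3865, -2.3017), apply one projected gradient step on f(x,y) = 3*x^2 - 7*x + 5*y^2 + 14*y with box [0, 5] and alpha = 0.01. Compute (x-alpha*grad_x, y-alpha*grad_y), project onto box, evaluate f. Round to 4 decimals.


Step 1: Compute gradient at (3.3865, -2.3017).
grad_x = 2*3*3.3865 - 7 = 13.319
grad_y = 2*5*-2.3017 + 14 = -9.017
Step 2: Gradient step.
x_raw = 3.3865 - 0.01*13.319 = 3.2533
y_raw = -2.3017 - 0.01*-9.017 = -2.2115
Step 3: Project onto [0, 5].
x_proj = clip(3.2533) = 3.2533
y_proj = clip(-2.2115) = 0.0
Step 4: Evaluate f.
f(3.2533, 0.0) = 8.9789


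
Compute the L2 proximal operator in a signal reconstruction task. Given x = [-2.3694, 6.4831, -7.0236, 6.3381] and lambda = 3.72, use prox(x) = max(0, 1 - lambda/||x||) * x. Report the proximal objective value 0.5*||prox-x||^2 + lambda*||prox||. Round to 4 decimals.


Step 1: Compute ||x||.
||x|| = 11.711
Step 2: Compute scaling factor.
scale = max(0, 1 - 3.72/11.711) = 0.6823
Step 3: prox(x) = [-1.6168, 4.4237, -4.7925, 4.3248]
||prox(x)|| = 7.991
Step 4: Proximal objective.
0.5*||prox-x||^2 = 6.9192
lambda*||prox|| = 29.7265
Total = 36.6457


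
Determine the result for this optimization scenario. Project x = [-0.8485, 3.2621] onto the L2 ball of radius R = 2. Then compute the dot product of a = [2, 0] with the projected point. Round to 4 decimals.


Step 1: Compute ||x|| (intermediates to 6 decimals).
||x|| = sqrt((-0.8485)^2 + 3.2621^2) = 3.370645
Step 2: Project.
Since ||x|| > R, scale = R/||x|| = 2/3.370645 = 0.593358, proj(x) = scale * x
proj(x) = [-0.503464, 1.935593]
Step 3: Dot product.
a^T * proj(x) = 2*(-0.503464) + 0*1.935593 = -1.0069


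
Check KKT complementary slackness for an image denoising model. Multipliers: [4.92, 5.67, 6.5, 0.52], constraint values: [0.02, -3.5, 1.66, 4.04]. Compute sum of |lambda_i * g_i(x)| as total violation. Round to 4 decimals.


KKT complementary slackness check:
lambda_1 * g_1 = 4.92 * 0.02 = 0.0984
lambda_2 * g_2 = 5.67 * -3.5 = -19.845
lambda_3 * g_3 = 6.5 * 1.66 = 10.79
lambda_4 * g_4 = 0.52 * 4.04 = 2.1008
Total violation = 0.0984 + 19.845 + 10.79 + 2.1008 = 32.8342


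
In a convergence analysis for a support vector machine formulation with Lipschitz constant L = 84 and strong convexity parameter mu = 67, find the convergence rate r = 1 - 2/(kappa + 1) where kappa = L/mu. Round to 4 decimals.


Step 1: Compute the condition number.
kappa = L/mu = 84/67 = 1.2537
Step 2: Compute the convergence rate.
r = 1 - 2/(kappa + 1) = 1 - 2*mu/(L + mu) = (L - mu)/(L + mu) = 17/151 = 0.1126


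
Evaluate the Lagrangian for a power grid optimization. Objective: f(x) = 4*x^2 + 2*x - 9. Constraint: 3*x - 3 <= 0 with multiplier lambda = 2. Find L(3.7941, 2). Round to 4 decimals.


Step 1: Evaluate f(x).
f(3.7941) = 4*3.7941^2 + 2*3.7941 - 9 = 56.169
Step 2: Evaluate g(x).
g(3.7941) = 3*3.7941 - 3 = 8.3823
Step 3: Compute Lagrangian.
L = 56.169 + 2*8.3823 = 72.9336


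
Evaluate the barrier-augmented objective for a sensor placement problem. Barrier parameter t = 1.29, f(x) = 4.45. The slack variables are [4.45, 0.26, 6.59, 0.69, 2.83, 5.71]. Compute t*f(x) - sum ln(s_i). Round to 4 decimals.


Step 1: Compute log-barrier.
ln values: [1.4929, -1.3471, 1.8856, -0.3711, 1.0403, 1.7422]
phi = -(1.4929 - 1.3471 + 1.8856 - 0.3711 + 1.0403 + 1.7422) = -4.4428
Step 2: Compute augmented objective.
t*f(x) = 1.29*4.45 = 5.7405
Total = 5.7405 - 4.4428 = 1.2977


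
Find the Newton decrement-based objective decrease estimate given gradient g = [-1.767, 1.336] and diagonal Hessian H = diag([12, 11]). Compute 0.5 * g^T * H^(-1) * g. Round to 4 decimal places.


Step 1: H is diagonal, so H^(-1) * g = [-0.1473, 0.1215].
Step 2: g^T H^(-1) g = sum_i g_i^2 / H_ii
  = (-1.767)^2/12 + (1.336)^2/11
  = 0.2602 + 0.1623 = 0.4225
Step 3: Objective decrease = 0.5 * g^T H^(-1) g = 0.2112


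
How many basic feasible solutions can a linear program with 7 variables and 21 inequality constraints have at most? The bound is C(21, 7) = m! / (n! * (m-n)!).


Each vertex corresponds to some choice of n active constraints out of m, so the number of vertices is at most C(m, n) = m! / (n!(m-n)!).
m = 21, n = 7
Numerator: 21 * 20 * 19 * 18 * 17 * 16 * 15
Denominator: 7! = 5040
C(21, 7) = 116280


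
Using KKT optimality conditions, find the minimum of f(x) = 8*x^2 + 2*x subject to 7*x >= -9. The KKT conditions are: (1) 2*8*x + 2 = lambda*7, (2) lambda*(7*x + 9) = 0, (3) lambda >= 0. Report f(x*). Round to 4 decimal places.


Step 1: Try lambda = 0 (constraint inactive).
Stationarity: 2*8*x + 2 = 0
x* = -2/(2*8) = -0.125
Check constraint: 7*-0.125 = -0.875 >= -9 -- satisfied.
Step 2: Compute optimal value.
f(x*) = 8*(-0.125)^2 + 2*(-0.125) = -0.125


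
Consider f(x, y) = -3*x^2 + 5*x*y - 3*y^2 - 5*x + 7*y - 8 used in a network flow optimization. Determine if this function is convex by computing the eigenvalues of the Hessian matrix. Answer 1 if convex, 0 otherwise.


The Hessian of f(x,y) = -3*x^2 + 5*x*y - 3*y^2 - 5*x + 7*y - 8 is:
H = [[-6, 5], [5, -6]]
Trace = -6 - 6 = -12
Determinant = -6*-6 - (5)^2 = 11
Discriminant = (-12)^2 - 4*11 = 100.0
Eigenvalues: lambda_1 = -11.0, lambda_2 = -1.0
The function is not convex.

0


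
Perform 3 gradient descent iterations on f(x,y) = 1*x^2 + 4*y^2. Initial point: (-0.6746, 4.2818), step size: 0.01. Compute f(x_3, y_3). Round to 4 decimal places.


Gradient descent on f(x,y) = 1*x^2 + 4*y^2.
Starting point: (-0.6746, 4.2818), alpha = 0.01
Step 1: grad_x = 2*1*-0.6746 = -1.3492, grad_y = 2*4*4.2818 = 34.2544
  x_1 = -0.6746 - 0.01*-1.3492 = -0.6611
  y_1 = 4.2818 - 0.01*34.2544 = 3.9393
Step 2: grad_x = 2*1*-0.6611 = -1.3222, grad_y = 2*4*3.9393 = 31.514
  x_2 = -0.6611 - 0.01*-1.3222 = -0.6479
  y_2 = 3.9393 - 0.01*31.514 = 3.6241
Step 3: grad_x = 2*1*-0.6479 = -1.2958, grad_y = 2*4*3.6241 = 28.9929
  x_3 = -0.6479 - 0.01*-1.2958 = -0.6349
  y_3 = 3.6241 - 0.01*28.9929 = 3.3342
f(-0.6349, 3.3342) = 1*(-0.6349)^2 + 4*3.3342^2 = 44.8703


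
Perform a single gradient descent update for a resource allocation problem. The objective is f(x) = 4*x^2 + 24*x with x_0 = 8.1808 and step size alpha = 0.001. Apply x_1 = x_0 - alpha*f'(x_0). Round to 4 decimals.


We compute the gradient at x_0 and apply the update.
f'(x) = 8*x + 24
f'(8.1808) = 8*8.1808 + 24 = 89.4464
x_1 = 8.1808 - 0.001*89.4464 = 8.0914


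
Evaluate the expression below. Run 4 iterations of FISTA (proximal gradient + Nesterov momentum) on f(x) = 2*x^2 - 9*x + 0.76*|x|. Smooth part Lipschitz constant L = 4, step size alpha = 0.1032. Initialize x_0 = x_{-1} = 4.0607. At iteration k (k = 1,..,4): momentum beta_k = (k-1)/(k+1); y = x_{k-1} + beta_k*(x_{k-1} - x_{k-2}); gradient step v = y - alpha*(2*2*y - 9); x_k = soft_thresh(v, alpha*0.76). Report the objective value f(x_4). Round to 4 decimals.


FISTA on f(x) = 2*x^2 - 9*x + 0.76*|x|
L = 4, alpha = 0.1032
Iteration 1: beta = 0.0, y = 4.0607 + 0.0*(4.0607 - 4.0607) = 4.0607
  grad(y) = 7.2428, v = y - alpha*grad = 3.3132
  prox(v) = soft_thresh(3.3132, 0.0784) = 3.2348
Iteration 2: beta = 0.3333, y = 3.2348 + 0.3333*(3.2348 - 4.0607) = 2.9595
  grad(y) = 2.8381, v = y - alpha*grad = 2.6666
  prox(v) = soft_thresh(2.6666, 0.0784) = 2.5882
Iteration 3: beta = 0.5, y = 2.5882 + 0.5*(2.5882 - 3.2348) = 2.2649
  grad(y) = 0.0595, v = y - alpha*grad = 2.2587
  prox(v) = soft_thresh(2.2587, 0.0784) = 2.1803
Iteration 4: beta = 0.6, y = 2.1803 + 0.6*(2.1803 - 2.5882) = 1.9356
  grad(y) = -1.2577, v = y - alpha*grad = 2.0654
  prox(v) = soft_thresh(2.0654, 0.0784) = 1.9869
f(x_4) = 2*1.9869^2 - 9*1.9869 + 0.76*|1.9869| = -8.4765


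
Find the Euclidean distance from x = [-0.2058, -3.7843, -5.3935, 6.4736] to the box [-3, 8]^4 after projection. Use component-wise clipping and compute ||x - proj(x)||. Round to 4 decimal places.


Project each component onto [-3, 8].
clip(-0.2058) = -0.2058, clip(-3.7843) = -3.0, clip(-5.3935) = -3.0, clip(6.4736) = 6.4736
Projection = [-0.2058, -3.0, -3.0, 6.4736]
Squared diffs: [0.0, 0.6151, 5.7288, 0.0]
Distance = sqrt(6.3439) = 2.5187


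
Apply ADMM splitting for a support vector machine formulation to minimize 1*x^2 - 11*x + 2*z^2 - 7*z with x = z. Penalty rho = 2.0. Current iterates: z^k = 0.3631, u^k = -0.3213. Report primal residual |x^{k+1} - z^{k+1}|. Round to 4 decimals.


ADMM iteration with rho = 2.0, z^k = 0.3631, u^k = -0.3213
Step 1: x-update.
Minimize 1*x^2 - 11*x + (2.0/2)*(x - 0.3631 - 0.3213)^2
FOC: (2*1 + 2.0)*x = 11 + 2.0*(0.3631 + 0.3213)
x^{k+1} = 3.0922
Step 2: z-update.
Minimize 2*z^2 - 7*z + (2.0/2)*(3.0922 - z - 0.3213)^2
FOC: (2*2 + 2.0)*z = 7 + 2.0*(3.0922 - 0.3213)
z^{k+1} = 2.0903
Step 3: u-update.
u^{k+1} = -0.3213 + 3.0922 - 2.0903 = 0.6806
Step 4: Primal residual = |3.0922 - 2.0903| = 1.0019


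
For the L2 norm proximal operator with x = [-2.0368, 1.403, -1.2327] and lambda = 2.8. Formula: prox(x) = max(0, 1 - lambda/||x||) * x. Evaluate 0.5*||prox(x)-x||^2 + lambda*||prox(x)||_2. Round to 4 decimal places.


Step 1: Compute ||x||.
||x|| = 2.7634
Step 2: Compute scaling factor.
scale = max(0, 1 - 2.8/2.7634) = 0.0
Step 3: prox(x) = [-0.0, 0.0, -0.0]
||prox(x)|| = 0.0
Step 4: Proximal objective.
0.5*||prox-x||^2 = 3.8183
lambda*||prox|| = 0.0
Total = 3.8183


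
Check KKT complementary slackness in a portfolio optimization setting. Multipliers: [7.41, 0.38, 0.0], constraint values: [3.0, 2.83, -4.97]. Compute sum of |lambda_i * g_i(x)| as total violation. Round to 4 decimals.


KKT complementary slackness check:
lambda_1 * g_1 = 7.41 * 3.0 = 22.23
lambda_2 * g_2 = 0.38 * 2.83 = 1.0754
lambda_3 * g_3 = 0.0 * -4.97 = -0.0
Total violation = 22.23 + 1.0754 + 0.0 = 23.3054


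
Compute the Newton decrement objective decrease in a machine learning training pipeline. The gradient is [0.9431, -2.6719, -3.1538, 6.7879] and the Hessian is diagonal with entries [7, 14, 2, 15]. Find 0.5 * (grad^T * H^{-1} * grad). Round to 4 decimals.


Step 1: H is diagonal, so H^(-1) * g = [0.1347, -0.1909, -1.5769, 0.4525].
Step 2: g^T H^(-1) g = sum_i g_i^2 / H_ii
  = (0.9431)^2/7 + (-2.6719)^2/14 + (-3.1538)^2/2 + (6.7879)^2/15
  = 0.1271 + 0.5099 + 4.9732 + 3.0717 = 8.6819
Step 3: Objective decrease = 0.5 * g^T H^(-1) g = 4.341


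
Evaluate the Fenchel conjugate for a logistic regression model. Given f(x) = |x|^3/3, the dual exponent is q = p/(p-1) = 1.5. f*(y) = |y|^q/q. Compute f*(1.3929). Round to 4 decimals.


The conjugate exponent q satisfies 1/p + 1/q = 1.
p = 3, so q = 3/(3 - 1) = 1.5
|y|^q = 1.3929^1.5 = 1.6439
f*(1.3929) = 1.6439 / 1.5 = 1.0959


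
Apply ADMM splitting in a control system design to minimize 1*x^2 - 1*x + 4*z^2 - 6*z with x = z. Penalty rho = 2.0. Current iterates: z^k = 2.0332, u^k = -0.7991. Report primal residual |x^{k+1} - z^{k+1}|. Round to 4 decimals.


ADMM iteration with rho = 2.0, z^k = 2.0332, u^k = -0.7991
Step 1: x-update.
Minimize 1*x^2 - 1*x + (2.0/2)*(x - 2.0332 - 0.7991)^2
FOC: (2*1 + 2.0)*x = 1 + 2.0*(2.0332 + 0.7991)
x^{k+1} = 1.6662
Step 2: z-update.
Minimize 4*z^2 - 6*z + (2.0/2)*(1.6662 - z - 0.7991)^2
FOC: (2*4 + 2.0)*z = 6 + 2.0*(1.6662 - 0.7991)
z^{k+1} = 0.7734
Step 3: u-update.
u^{k+1} = -0.7991 + 1.6662 - 0.7734 = 0.0936
Step 4: Primal residual = |1.6662 - 0.7734| = 0.8927


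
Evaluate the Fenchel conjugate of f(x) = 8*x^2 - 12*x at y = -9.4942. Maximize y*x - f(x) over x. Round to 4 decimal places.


f*(y) = sup_x {y*x - a*x^2 - b*x} = sup_x {(y-b)*x - a*x^2}
FOC: (y - b) - 2a*x = 0 => x* = (y - b)/(2a)
x* = (-9.4942 + 12)/(2*8) = 0.1566
f*(-9.4942) = (y-b)^2/(4a) = (-9.4942 + 12)^2/(4*8)
= 6.279/32 = 0.1962


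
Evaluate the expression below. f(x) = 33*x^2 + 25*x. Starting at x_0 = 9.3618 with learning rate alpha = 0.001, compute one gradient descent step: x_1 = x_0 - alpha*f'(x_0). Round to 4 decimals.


We compute the gradient at x_0 and apply the update.
f'(x) = 66*x + 25
f'(9.3618) = 66*9.3618 + 25 = 642.8788
x_1 = 9.3618 - 0.001*642.8788 = 8.7189


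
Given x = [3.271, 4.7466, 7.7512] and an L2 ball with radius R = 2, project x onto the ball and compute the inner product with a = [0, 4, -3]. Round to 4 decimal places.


Step 1: Compute ||x|| (intermediates to 6 decimals).
||x|| = sqrt(3.271^2 + 4.7466^2 + 7.7512^2) = 9.659749
Step 2: Project.
Since ||x|| > R, scale = R/||x|| = 2/9.659749 = 0.207045, proj(x) = scale * x
proj(x) = [0.677244, 0.98276, 1.604847]
Step 3: Dot product.
a^T * proj(x) = 0*0.677244 + 4*0.98276 - 3*1.604847 = -0.8835


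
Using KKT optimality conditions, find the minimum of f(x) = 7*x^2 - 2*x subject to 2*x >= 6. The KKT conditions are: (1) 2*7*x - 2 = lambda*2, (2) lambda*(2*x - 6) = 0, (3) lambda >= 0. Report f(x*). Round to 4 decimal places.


Step 1: Try lambda = 0 (constraint inactive).
x_unc = 2/(2*7) = 0.1429
Check: 2*0.1429 = 0.2858 < 6 -- violated!
Step 2: Constraint must be active: 2*x = 6
x* = 6/2 = 3.0
lambda = (2*7*3.0 - 2)/2 = 20.0
Step 3: Compute optimal value.
f(x*) = 7*3.0^2 - 2*3.0 = 57.0


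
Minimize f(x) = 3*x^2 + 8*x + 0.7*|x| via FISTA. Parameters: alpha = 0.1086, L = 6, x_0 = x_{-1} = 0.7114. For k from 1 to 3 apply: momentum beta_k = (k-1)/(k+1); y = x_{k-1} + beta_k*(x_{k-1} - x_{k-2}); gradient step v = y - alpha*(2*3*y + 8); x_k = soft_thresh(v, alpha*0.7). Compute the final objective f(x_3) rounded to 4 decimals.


FISTA on f(x) = 3*x^2 + 8*x + 0.7*|x|
L = 6, alpha = 0.1086
Iteration 1: beta = 0.0, y = 0.7114 + 0.0*(0.7114 - 0.7114) = 0.7114
  grad(y) = 12.2684, v = y - alpha*grad = -0.6209
  prox(v) = soft_thresh(-0.6209, 0.076) = -0.5449
Iteration 2: beta = 0.3333, y = -0.5449 + 0.3333*(-0.5449 - 0.7114) = -0.9637
  grad(y) = 2.2178, v = y - alpha*grad = -1.2046
  prox(v) = soft_thresh(-1.2046, 0.076) = -1.1285
Iteration 3: beta = 0.5, y = -1.1285 + 0.5*(-1.1285 + 0.5449) = -1.4203
  grad(y) = -0.522, v = y - alpha*grad = -1.3636
  prox(v) = soft_thresh(-1.3636, 0.076) = -1.2876
f(x_3) = 3*(-1.2876)^2 + 8*(-1.2876) + 0.7*|-1.2876| = -4.4257


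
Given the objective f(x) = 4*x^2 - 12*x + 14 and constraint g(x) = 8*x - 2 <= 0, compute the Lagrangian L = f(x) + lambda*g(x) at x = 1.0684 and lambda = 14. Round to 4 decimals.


Step 1: Evaluate f(x).
f(1.0684) = 4*1.0684^2 - 12*1.0684 + 14 = 5.7451
Step 2: Evaluate g(x).
g(1.0684) = 8*1.0684 - 2 = 6.5472
Step 3: Compute Lagrangian.
L = 5.7451 + 14*6.5472 = 97.4059


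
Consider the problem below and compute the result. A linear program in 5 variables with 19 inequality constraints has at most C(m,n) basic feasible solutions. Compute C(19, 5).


Each vertex corresponds to some choice of n active constraints out of m, so the number of vertices is at most C(m, n) = m! / (n!(m-n)!).
m = 19, n = 5
Numerator: 19 * 18 * 17 * 16 * 15
Denominator: 5! = 120
C(19, 5) = 11628


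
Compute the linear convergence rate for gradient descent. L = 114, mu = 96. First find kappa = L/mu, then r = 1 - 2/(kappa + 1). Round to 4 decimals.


Step 1: Compute the condition number.
kappa = L/mu = 114/96 = 1.1875
Step 2: Compute the convergence rate.
r = 1 - 2/(kappa + 1) = 1 - 2*mu/(L + mu) = (L - mu)/(L + mu) = 18/210 = 0.0857


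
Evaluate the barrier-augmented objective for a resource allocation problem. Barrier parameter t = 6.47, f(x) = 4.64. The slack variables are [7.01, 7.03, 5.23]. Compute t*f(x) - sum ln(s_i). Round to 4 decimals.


Step 1: Compute log-barrier.
ln values: [1.9473, 1.9502, 1.6544]
phi = -(1.9473 + 1.9502 + 1.6544) = -5.5519
Step 2: Compute augmented objective.
t*f(x) = 6.47*4.64 = 30.0208
Total = 30.0208 - 5.5519 = 24.4689


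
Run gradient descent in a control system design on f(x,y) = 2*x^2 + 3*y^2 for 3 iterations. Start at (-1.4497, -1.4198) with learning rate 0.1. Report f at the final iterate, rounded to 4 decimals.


Gradient descent on f(x,y) = 2*x^2 + 3*y^2.
Starting point: (-1.4497, -1.4198), alpha = 0.1
Step 1: grad_x = 2*2*-1.4497 = -5.7988, grad_y = 2*3*-1.4198 = -8.5188
  x_1 = -1.4497 - 0.1*-5.7988 = -0.8698
  y_1 = -1.4198 - 0.1*-8.5188 = -0.5679
Step 2: grad_x = 2*2*-0.8698 = -3.4793, grad_y = 2*3*-0.5679 = -3.4075
  x_2 = -0.8698 - 0.1*-3.4793 = -0.5219
  y_2 = -0.5679 - 0.1*-3.4075 = -0.2272
Step 3: grad_x = 2*2*-0.5219 = -2.0876, grad_y = 2*3*-0.2272 = -1.363
  x_3 = -0.5219 - 0.1*-2.0876 = -0.3131
  y_3 = -0.2272 - 0.1*-1.363 = -0.0909
f(-0.3131, -0.0909) = 2*(-0.3131)^2 + 3*(-0.0909)^2 = 0.2209


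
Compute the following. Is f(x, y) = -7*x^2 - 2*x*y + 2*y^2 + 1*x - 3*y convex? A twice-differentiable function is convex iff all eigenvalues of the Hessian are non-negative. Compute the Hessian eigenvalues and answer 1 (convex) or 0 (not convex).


The Hessian of f(x,y) = -7*x^2 - 2*x*y + 2*y^2 + 1*x - 3*y is:
H = [[-14, -2], [-2, 4]]
Trace = -14 + 4 = -10
Determinant = -14*4 - (-2)^2 = -60
Discriminant = (-10)^2 - 4*-60 = 340.0
Eigenvalues: lambda_1 = -14.2195, lambda_2 = 4.2195
The function is not convex.

0


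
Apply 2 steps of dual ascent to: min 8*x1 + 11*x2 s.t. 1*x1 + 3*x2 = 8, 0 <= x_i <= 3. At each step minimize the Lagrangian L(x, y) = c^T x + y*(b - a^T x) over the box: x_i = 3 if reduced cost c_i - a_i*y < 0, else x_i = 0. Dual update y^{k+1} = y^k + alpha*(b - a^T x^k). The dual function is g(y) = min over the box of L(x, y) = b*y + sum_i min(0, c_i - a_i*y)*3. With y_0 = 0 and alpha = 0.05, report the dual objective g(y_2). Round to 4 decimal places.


Dual ascent for LP: min 8*x1 + 11*x2, 1*x1 + 3*x2 = 8, 0 <= x_i <= 3
Step 1: y^k = 0.0, reduced costs: (8.0, 11.0)
  x^k = (0.0, 0.0), subgradient = b - a^T x = 8.0
  y^{k+1} = 0.0 + 0.05*8.0 = 0.4
Step 2: y^k = 0.4, reduced costs: (7.6, 9.8)
  x^k = (0.0, 0.0), subgradient = b - a^T x = 8.0
  y^{k+1} = 0.4 + 0.05*8.0 = 0.8
Dual objective at y_2 = 0.8: reduced costs (7.2, 8.6), box minimizer x = (0.0, 0.0)
g(y_2) = b*y + (c1 - a1*y)*x1 + (c2 - a2*y)*x2 = 8*0.8 + 7.2*0.0 + 8.6*0.0 = 6.4 + 0.0 + 0.0 = 6.4


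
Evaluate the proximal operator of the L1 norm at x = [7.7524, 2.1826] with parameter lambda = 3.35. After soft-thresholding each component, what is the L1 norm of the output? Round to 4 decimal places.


Soft-thresholding with lambda = 3.35:
prox(7.7524) = sign(7.7524)*max(|7.7524| - 3.35, 0) = 4.4024
prox(2.1826) = sign(2.1826)*max(|2.1826| - 3.35, 0) = 0.0
prox(x) = [4.4024, 0.0]
||prox(x)||_1 = 4.4024 + 0.0 = 4.4024


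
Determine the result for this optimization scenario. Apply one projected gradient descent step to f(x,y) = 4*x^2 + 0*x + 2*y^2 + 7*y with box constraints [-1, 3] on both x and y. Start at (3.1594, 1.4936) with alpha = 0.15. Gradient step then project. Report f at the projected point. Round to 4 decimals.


Step 1: Compute gradient at (3.1594, 1.4936).
grad_x = 2*4*3.1594 + 0 = 25.2752
grad_y = 2*2*1.4936 + 7 = 12.9744
Step 2: Gradient step.
x_raw = 3.1594 - 0.15*25.2752 = -0.6319
y_raw = 1.4936 - 0.15*12.9744 = -0.4526
Step 3: Project onto [-1, 3].
x_proj = clip(-0.6319) = -0.6319
y_proj = clip(-0.4526) = -0.4526
Step 4: Evaluate f.
f(-0.6319, -0.4526) = -1.1612


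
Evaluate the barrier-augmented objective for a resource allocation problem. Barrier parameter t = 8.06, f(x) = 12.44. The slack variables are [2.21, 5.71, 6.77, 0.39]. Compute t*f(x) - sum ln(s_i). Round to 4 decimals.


Step 1: Compute log-barrier.
ln values: [0.793, 1.7422, 1.9125, -0.9416]
phi = -(0.793 + 1.7422 + 1.9125 - 0.9416) = -3.5061
Step 2: Compute augmented objective.
t*f(x) = 8.06*12.44 = 100.2664
Total = 100.2664 - 3.5061 = 96.7603


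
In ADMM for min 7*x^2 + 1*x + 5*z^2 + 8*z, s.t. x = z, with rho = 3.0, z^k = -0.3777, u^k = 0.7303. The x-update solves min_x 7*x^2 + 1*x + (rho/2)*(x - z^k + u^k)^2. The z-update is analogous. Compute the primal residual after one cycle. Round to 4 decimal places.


ADMM iteration with rho = 3.0, z^k = -0.3777, u^k = 0.7303
Step 1: x-update.
Minimize 7*x^2 + 1*x + (3.0/2)*(x + 0.3777 + 0.7303)^2
FOC: (2*7 + 3.0)*x = -1 + 3.0*(-0.3777 - 0.7303)
x^{k+1} = -0.2544
Step 2: z-update.
Minimize 5*z^2 + 8*z + (3.0/2)*(-0.2544 - z + 0.7303)^2
FOC: (2*5 + 3.0)*z = -8 + 3.0*(-0.2544 + 0.7303)
z^{k+1} = -0.5056
Step 3: u-update.
u^{k+1} = 0.7303 - 0.2544 + 0.5056 = 0.9815
Step 4: Primal residual = |-0.2544 + 0.5056| = 0.2512


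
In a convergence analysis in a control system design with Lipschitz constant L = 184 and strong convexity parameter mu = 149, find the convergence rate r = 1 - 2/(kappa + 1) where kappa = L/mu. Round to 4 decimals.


Step 1: Compute the condition number.
kappa = L/mu = 184/149 = 1.2349
Step 2: Compute the convergence rate.
r = 1 - 2/(kappa + 1) = 1 - 2*mu/(L + mu) = (L - mu)/(L + mu) = 35/333 = 0.1051


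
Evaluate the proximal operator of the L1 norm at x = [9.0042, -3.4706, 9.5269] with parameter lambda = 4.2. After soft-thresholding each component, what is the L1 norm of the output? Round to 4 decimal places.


Soft-thresholding with lambda = 4.2:
prox(9.0042) = sign(9.0042)*max(|9.0042| - 4.2, 0) = 4.8042
prox(-3.4706) = sign(-3.4706)*max(|-3.4706| - 4.2, 0) = 0.0
prox(9.5269) = sign(9.5269)*max(|9.5269| - 4.2, 0) = 5.3269
prox(x) = [4.8042, 0.0, 5.3269]
||prox(x)||_1 = 4.8042 + 0.0 + 5.3269 = 10.1311


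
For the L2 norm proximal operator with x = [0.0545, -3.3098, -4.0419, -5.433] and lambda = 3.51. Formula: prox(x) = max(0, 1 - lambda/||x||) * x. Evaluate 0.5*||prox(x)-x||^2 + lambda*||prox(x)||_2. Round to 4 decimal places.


Step 1: Compute ||x||.
||x|| = 7.5374
Step 2: Compute scaling factor.
scale = max(0, 1 - 3.51/7.5374) = 0.5343
Step 3: prox(x) = [0.0291, -1.7685, -2.1597, -2.903]
||prox(x)|| = 4.0274
Step 4: Proximal objective.
0.5*||prox-x||^2 = 6.1601
lambda*||prox|| = 14.1362
Total = 20.2962


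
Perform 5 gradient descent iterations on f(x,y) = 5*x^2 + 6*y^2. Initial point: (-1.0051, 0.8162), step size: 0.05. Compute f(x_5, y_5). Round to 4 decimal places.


Gradient descent on f(x,y) = 5*x^2 + 6*y^2.
Starting point: (-1.0051, 0.8162), alpha = 0.05
Step 1: grad_x = 2*5*-1.0051 = -10.051, grad_y = 2*6*0.8162 = 9.7944
  x_1 = -1.0051 - 0.05*-10.051 = -0.5026
  y_1 = 0.8162 - 0.05*9.7944 = 0.3265
Step 2: grad_x = 2*5*-0.5026 = -5.0255, grad_y = 2*6*0.3265 = 3.9178
  x_2 = -0.5026 - 0.05*-5.0255 = -0.2513
  y_2 = 0.3265 - 0.05*3.9178 = 0.1306
Step 3: grad_x = 2*5*-0.2513 = -2.5128, grad_y = 2*6*0.1306 = 1.5671
  x_3 = -0.2513 - 0.05*-2.5128 = -0.1256
  y_3 = 0.1306 - 0.05*1.5671 = 0.0522
Step 4: grad_x = 2*5*-0.1256 = -1.2564, grad_y = 2*6*0.0522 = 0.6268
  x_4 = -0.1256 - 0.05*-1.2564 = -0.0628
  y_4 = 0.0522 - 0.05*0.6268 = 0.0209
Step 5: grad_x = 2*5*-0.0628 = -0.6282, grad_y = 2*6*0.0209 = 0.2507
  x_5 = -0.0628 - 0.05*-0.6282 = -0.0314
  y_5 = 0.0209 - 0.05*0.2507 = 0.0084
f(-0.0314, 0.0084) = 5*(-0.0314)^2 + 6*0.0084^2 = 0.0054


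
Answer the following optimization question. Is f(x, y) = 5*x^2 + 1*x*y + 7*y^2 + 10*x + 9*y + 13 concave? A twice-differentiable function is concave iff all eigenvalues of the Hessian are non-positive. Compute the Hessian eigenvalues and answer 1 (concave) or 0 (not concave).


The Hessian of f(x,y) = 5*x^2 + 1*x*y + 7*y^2 + 10*x + 9*y + 13 is:
H = [[10, 1], [1, 14]]
Trace = 10 + 14 = 24
Determinant = 10*14 - (1)^2 = 139
Discriminant = (24)^2 - 4*139 = 20.0
Eigenvalues: lambda_1 = 9.7639, lambda_2 = 14.2361
The function is not concave.

0


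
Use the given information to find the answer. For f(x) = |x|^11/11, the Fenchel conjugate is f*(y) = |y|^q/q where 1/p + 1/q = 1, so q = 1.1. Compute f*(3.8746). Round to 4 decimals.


The conjugate exponent q satisfies 1/p + 1/q = 1.
p = 11, so q = 11/(11 - 1) = 1.1
|y|^q = 3.8746^1.1 = 4.4366
f*(3.8746) = 4.4366 / 1.1 = 4.0333


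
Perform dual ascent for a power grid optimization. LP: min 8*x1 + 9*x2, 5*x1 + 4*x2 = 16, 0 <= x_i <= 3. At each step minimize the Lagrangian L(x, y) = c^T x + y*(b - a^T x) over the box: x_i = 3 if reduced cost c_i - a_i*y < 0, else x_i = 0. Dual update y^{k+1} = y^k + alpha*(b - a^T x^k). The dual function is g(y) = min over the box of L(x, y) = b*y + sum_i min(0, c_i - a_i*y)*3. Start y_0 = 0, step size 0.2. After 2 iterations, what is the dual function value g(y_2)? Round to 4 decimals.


Dual ascent for LP: min 8*x1 + 9*x2, 5*x1 + 4*x2 = 16, 0 <= x_i <= 3
Step 1: y^k = 0.0, reduced costs: (8.0, 9.0)
  x^k = (0.0, 0.0), subgradient = b - a^T x = 16.0
  y^{k+1} = 0.0 + 0.2*16.0 = 3.2
Step 2: y^k = 3.2, reduced costs: (-8.0, -3.8)
  x^k = (3.0, 3.0), subgradient = b - a^T x = -11.0
  y^{k+1} = 3.2 + 0.2*-11.0 = 1.0
Dual objective at y_2 = 1.0: reduced costs (3.0, 5.0), box minimizer x = (0.0, 0.0)
g(y_2) = b*y + (c1 - a1*y)*x1 + (c2 - a2*y)*x2 = 16*1.0 + 3.0*0.0 + 5.0*0.0 = 16.0 + 0.0 + 0.0 = 16.0


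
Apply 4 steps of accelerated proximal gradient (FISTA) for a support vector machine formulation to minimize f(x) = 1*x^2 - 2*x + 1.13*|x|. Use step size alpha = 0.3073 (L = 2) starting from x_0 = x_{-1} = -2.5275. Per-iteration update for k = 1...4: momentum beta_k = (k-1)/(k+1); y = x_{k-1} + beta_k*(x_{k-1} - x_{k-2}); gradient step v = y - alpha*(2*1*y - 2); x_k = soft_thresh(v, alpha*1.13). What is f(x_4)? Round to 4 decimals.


FISTA on f(x) = 1*x^2 - 2*x + 1.13*|x|
L = 2, alpha = 0.3073
Iteration 1: beta = 0.0, y = -2.5275 + 0.0*(-2.5275 + 2.5275) = -2.5275
  grad(y) = -7.055, v = y - alpha*grad = -0.3595
  prox(v) = soft_thresh(-0.3595, 0.3472) = -0.0122
Iteration 2: beta = 0.3333, y = -0.0122 + 0.3333*(-0.0122 + 2.5275) = 0.8262
  grad(y) = -0.3477, v = y - alpha*grad = 0.933
  prox(v) = soft_thresh(0.933, 0.3472) = 0.5858
Iteration 3: beta = 0.5, y = 0.5858 + 0.5*(0.5858 + 0.0122) = 0.8848
  grad(y) = -0.2305, v = y - alpha*grad = 0.9556
  prox(v) = soft_thresh(0.9556, 0.3472) = 0.6083
Iteration 4: beta = 0.6, y = 0.6083 + 0.6*(0.6083 - 0.5858) = 0.6219
  grad(y) = -0.7562, v = y - alpha*grad = 0.8543
  prox(v) = soft_thresh(0.8543, 0.3472) = 0.507
f(x_4) = 1*0.507^2 - 2*0.507 + 1.13*|0.507| = -0.184


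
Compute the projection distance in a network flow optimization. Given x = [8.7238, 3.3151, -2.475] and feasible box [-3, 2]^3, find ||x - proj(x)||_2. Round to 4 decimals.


Project each component onto [-3, 2].
clip(8.7238) = 2.0, clip(3.3151) = 2.0, clip(-2.475) = -2.475
Projection = [2.0, 2.0, -2.475]
Squared diffs: [45.2095, 1.7295, 0.0]
Distance = sqrt(46.939) = 6.8512


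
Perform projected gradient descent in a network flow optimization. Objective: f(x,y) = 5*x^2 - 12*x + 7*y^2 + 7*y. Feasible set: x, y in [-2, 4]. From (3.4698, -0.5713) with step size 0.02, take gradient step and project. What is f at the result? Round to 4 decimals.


Step 1: Compute gradient at (3.4698, -0.5713).
grad_x = 2*5*3.4698 - 12 = 22.698
grad_y = 2*7*-0.5713 + 7 = -0.9982
Step 2: Gradient step.
x_raw = 3.4698 - 0.02*22.698 = 3.0158
y_raw = -0.5713 - 0.02*-0.9982 = -0.5513
Step 3: Project onto [-2, 4].
x_proj = clip(3.0158) = 3.0158
y_proj = clip(-0.5513) = -0.5513
Step 4: Evaluate f.
f(3.0158, -0.5513) = 7.5548


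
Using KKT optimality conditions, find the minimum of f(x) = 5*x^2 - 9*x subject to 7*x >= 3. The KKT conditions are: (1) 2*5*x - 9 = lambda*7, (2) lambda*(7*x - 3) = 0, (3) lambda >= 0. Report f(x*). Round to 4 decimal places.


Step 1: Try lambda = 0 (constraint inactive).
Stationarity: 2*5*x - 9 = 0
x* = 9/(2*5) = 0.9
Check constraint: 7*0.9 = 6.3 >= 3 -- satisfied.
Step 2: Compute optimal value.
f(x*) = 5*0.9^2 - 9*0.9 = -4.05


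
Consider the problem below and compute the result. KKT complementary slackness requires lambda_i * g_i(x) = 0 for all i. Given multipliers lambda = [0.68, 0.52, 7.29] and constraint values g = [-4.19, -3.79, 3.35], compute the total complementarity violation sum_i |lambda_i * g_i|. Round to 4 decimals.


KKT complementary slackness check:
lambda_1 * g_1 = 0.68 * -4.19 = -2.8492
lambda_2 * g_2 = 0.52 * -3.79 = -1.9708
lambda_3 * g_3 = 7.29 * 3.35 = 24.4215
Total violation = 2.8492 + 1.9708 + 24.4215 = 29.2415


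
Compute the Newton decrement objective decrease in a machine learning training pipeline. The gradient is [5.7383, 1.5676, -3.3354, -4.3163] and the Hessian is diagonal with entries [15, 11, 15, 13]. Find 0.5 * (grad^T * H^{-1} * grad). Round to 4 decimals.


Step 1: H is diagonal, so H^(-1) * g = [0.3826, 0.1425, -0.2224, -0.332].
Step 2: g^T H^(-1) g = sum_i g_i^2 / H_ii
  = (5.7383)^2/15 + (1.5676)^2/11 + (-3.3354)^2/15 + (-4.3163)^2/13
  = 2.1952 + 0.2234 + 0.7417 + 1.4331 = 4.5934
Step 3: Objective decrease = 0.5 * g^T H^(-1) g = 2.2967


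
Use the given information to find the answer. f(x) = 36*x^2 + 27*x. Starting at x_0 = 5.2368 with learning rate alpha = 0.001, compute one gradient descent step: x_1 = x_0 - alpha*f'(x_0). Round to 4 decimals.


We compute the gradient at x_0 and apply the update.
f'(x) = 72*x + 27
f'(5.2368) = 72*5.2368 + 27 = 404.0496
x_1 = 5.2368 - 0.001*404.0496 = 4.8328


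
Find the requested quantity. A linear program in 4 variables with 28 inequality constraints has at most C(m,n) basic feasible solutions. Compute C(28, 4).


Each vertex corresponds to some choice of n active constraints out of m, so the number of vertices is at most C(m, n) = m! / (n!(m-n)!).
m = 28, n = 4
Numerator: 28 * 27 * 26 * 25
Denominator: 4! = 24
C(28, 4) = 20475
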